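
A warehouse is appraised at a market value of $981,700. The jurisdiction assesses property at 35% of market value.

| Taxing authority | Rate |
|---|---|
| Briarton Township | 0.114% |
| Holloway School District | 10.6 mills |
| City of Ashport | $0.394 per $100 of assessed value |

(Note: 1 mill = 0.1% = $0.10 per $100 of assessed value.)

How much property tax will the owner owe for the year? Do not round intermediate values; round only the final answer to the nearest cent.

$5,387.57

Assessed value = $981,700 × 0.35 = $343,595
Briarton Township: $343,595 × 0.00114 = $391.6983
Holloway School District: $343,595 × 0.0106 = $3,642.107
City of Ashport: $343,595 × 0.00394 = $1,353.7643
Total = $5,387.5696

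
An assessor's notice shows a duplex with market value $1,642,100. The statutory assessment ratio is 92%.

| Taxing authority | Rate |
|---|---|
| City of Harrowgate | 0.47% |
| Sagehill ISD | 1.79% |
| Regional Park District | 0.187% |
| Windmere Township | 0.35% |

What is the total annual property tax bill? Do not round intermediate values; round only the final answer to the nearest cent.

Assessed value = $1,642,100 × 0.92 = $1,510,732
City of Harrowgate: $1,510,732 × 0.0047 = $7,100.4404
Sagehill ISD: $1,510,732 × 0.0179 = $27,042.1028
Regional Park District: $1,510,732 × 0.00187 = $2,825.06884
Windmere Township: $1,510,732 × 0.0035 = $5,287.562
Total = $7,100.4404 + $27,042.1028 + $2,825.06884 + $5,287.562 = $42,255.17404

$42,255.17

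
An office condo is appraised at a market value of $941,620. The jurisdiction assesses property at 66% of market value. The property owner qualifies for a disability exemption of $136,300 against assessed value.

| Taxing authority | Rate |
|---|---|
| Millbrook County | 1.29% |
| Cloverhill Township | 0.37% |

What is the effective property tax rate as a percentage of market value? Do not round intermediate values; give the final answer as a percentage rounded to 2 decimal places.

Assessed value = $941,620 × 0.66 = $621,469.2
Taxable value = $621,469.2 − $136,300 = $485,169.2
Millbrook County: $485,169.2 × 0.0129 = $6,258.68268
Cloverhill Township: $485,169.2 × 0.0037 = $1,795.12604
Total tax = $8,053.80872
Effective rate = $8,053.80872 ÷ $941,620 = 0.86% of market value

0.86%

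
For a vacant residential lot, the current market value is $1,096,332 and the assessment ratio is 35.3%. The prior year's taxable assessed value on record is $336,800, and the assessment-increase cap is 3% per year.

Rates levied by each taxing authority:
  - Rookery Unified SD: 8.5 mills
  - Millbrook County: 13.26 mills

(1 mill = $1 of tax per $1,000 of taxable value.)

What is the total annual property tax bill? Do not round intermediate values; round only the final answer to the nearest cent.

$7,548.63

Uncapped assessed value = $1,096,332 × 0.353 = $387,005.196
Cap limit = $336,800 × 1.03 = $346,904
Taxable assessed value = min($387,005.196, $346,904) = $346,904 (cap binds)
Rookery Unified SD: $346,904 × 0.0085 = $2,948.684
Millbrook County: $346,904 × 0.01326 = $4,599.94704
Total = $7,548.63104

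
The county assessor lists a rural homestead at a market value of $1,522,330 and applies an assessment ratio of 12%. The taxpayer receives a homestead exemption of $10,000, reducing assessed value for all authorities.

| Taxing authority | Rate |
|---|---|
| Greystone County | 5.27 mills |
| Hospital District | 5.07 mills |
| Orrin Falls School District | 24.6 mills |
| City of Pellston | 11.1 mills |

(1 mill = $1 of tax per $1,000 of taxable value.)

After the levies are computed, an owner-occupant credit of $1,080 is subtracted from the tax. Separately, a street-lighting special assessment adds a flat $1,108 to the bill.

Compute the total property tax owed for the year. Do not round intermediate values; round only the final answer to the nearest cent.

Assessed value = $1,522,330 × 0.12 = $182,679.6
Taxable value = $182,679.6 − $10,000 = $172,679.6
Greystone County: $172,679.6 × 0.00527 = $910.021492
Hospital District: $172,679.6 × 0.00507 = $875.485572
Orrin Falls School District: $172,679.6 × 0.0246 = $4,247.91816
City of Pellston: $172,679.6 × 0.0111 = $1,916.74356
Levies subtotal = $7,950.168784
After credit = $7,950.168784 − $1,080 = $6,870.168784
Total = $6,870.168784 + $1,108 = $7,978.168784

$7,978.17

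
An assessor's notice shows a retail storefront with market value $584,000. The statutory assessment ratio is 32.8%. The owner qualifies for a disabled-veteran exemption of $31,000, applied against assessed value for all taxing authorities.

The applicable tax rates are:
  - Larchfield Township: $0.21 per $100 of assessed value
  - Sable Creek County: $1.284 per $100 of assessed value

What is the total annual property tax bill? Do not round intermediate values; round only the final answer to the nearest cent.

$2,398.65

Assessed value = $584,000 × 0.328 = $191,552
Taxable value = $191,552 − $31,000 = $160,552
Larchfield Township: $160,552 × 0.0021 = $337.1592
Sable Creek County: $160,552 × 0.01284 = $2,061.48768
Total = $337.1592 + $2,061.48768 = $2,398.64688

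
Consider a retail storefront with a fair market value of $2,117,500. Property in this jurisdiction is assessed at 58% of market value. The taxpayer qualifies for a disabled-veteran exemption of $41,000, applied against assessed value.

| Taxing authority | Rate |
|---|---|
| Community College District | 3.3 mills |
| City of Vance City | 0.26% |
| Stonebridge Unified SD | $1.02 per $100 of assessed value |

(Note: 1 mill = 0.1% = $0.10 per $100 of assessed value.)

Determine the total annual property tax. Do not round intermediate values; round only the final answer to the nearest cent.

Assessed value = $2,117,500 × 0.58 = $1,228,150
Taxable value = $1,228,150 − $41,000 = $1,187,150
Community College District: $1,187,150 × 0.0033 = $3,917.595
City of Vance City: $1,187,150 × 0.0026 = $3,086.59
Stonebridge Unified SD: $1,187,150 × 0.0102 = $12,108.93
Total = $19,113.115

$19,113.12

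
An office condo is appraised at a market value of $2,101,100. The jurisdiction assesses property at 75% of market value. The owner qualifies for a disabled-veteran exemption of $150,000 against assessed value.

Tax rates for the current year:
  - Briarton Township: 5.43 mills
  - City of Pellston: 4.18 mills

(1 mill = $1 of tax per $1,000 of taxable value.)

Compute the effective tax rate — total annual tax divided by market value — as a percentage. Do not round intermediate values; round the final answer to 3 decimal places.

Assessed value = $2,101,100 × 0.75 = $1,575,825
Taxable value = $1,575,825 − $150,000 = $1,425,825
Briarton Township: $1,425,825 × 0.00543 = $7,742.22975
City of Pellston: $1,425,825 × 0.00418 = $5,959.9485
Total tax = $13,702.17825
Effective rate = $13,702.17825 ÷ $2,101,100 = 0.652% of market value

0.652%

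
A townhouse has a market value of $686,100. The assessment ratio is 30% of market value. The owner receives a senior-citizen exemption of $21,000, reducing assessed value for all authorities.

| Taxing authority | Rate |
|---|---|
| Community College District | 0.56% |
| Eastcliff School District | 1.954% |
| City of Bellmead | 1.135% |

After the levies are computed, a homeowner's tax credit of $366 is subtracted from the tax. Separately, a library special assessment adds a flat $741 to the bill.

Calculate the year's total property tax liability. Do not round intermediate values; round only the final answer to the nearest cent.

$7,119.45

Assessed value = $686,100 × 0.3 = $205,830
Taxable value = $205,830 − $21,000 = $184,830
Community College District: $184,830 × 0.0056 = $1,035.048
Eastcliff School District: $184,830 × 0.01954 = $3,611.5782
City of Bellmead: $184,830 × 0.01135 = $2,097.8205
Levies subtotal = $6,744.4467
After credit = $6,744.4467 − $366 = $6,378.4467
Total = $6,378.4467 + $741 = $7,119.4467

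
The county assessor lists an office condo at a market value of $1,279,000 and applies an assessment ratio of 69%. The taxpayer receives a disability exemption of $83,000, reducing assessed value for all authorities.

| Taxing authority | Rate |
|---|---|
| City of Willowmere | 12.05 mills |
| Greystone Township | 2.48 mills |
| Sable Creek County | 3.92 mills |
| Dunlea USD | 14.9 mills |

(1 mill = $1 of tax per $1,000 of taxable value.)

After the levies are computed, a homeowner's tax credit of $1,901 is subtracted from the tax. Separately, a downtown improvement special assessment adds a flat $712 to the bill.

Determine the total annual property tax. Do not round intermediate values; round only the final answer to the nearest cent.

Assessed value = $1,279,000 × 0.69 = $882,510
Taxable value = $882,510 − $83,000 = $799,510
City of Willowmere: $799,510 × 0.01205 = $9,634.0955
Greystone Township: $799,510 × 0.00248 = $1,982.7848
Sable Creek County: $799,510 × 0.00392 = $3,134.0792
Dunlea USD: $799,510 × 0.0149 = $11,912.699
Levies subtotal = $26,663.6585
After credit = $26,663.6585 − $1,901 = $24,762.6585
Total = $24,762.6585 + $712 = $25,474.6585

$25,474.66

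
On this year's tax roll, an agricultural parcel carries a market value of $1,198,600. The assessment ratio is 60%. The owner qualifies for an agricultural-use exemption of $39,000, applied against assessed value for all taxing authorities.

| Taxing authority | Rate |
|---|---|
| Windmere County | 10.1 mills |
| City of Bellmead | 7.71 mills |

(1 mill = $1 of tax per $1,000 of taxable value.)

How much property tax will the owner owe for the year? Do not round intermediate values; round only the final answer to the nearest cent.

Assessed value = $1,198,600 × 0.6 = $719,160
Taxable value = $719,160 − $39,000 = $680,160
Windmere County: $680,160 × 0.0101 = $6,869.616
City of Bellmead: $680,160 × 0.00771 = $5,244.0336
Total = $6,869.616 + $5,244.0336 = $12,113.6496

$12,113.65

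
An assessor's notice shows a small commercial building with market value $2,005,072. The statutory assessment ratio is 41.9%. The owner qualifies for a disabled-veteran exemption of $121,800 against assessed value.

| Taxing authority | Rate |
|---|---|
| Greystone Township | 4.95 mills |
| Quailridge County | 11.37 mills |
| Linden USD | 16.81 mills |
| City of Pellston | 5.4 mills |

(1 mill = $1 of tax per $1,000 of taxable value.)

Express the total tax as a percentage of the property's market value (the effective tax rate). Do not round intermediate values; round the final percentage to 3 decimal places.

1.380%

Assessed value = $2,005,072 × 0.419 = $840,125.168
Taxable value = $840,125.168 − $121,800 = $718,325.168
Greystone Township: $718,325.168 × 0.00495 = $3,555.7095816
Quailridge County: $718,325.168 × 0.01137 = $8,167.35716016
Linden USD: $718,325.168 × 0.01681 = $12,075.04607408
City of Pellston: $718,325.168 × 0.0054 = $3,878.9559072
Total tax = $27,677.06872304
Effective rate = $27,677.06872304 ÷ $2,005,072 = 1.380% of market value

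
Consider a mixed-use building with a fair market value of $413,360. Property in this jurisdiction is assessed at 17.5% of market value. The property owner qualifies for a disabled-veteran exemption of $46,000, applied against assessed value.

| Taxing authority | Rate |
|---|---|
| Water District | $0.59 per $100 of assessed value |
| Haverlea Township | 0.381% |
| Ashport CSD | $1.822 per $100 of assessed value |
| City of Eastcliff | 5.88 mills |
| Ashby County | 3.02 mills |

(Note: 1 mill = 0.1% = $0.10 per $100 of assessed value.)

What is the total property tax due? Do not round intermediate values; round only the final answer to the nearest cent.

$970.03

Assessed value = $413,360 × 0.175 = $72,338
Taxable value = $72,338 − $46,000 = $26,338
Water District: $26,338 × 0.0059 = $155.3942
Haverlea Township: $26,338 × 0.00381 = $100.34778
Ashport CSD: $26,338 × 0.01822 = $479.87836
City of Eastcliff: $26,338 × 0.00588 = $154.86744
Ashby County: $26,338 × 0.00302 = $79.54076
Total = $970.02854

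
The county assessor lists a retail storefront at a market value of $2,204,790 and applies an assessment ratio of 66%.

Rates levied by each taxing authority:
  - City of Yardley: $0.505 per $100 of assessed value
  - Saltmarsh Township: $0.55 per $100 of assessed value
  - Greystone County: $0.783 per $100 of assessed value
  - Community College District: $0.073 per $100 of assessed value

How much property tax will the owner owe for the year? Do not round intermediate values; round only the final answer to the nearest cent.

$27,808.13

Assessed value = $2,204,790 × 0.66 = $1,455,161.4
City of Yardley: $1,455,161.4 × 0.00505 = $7,348.56507
Saltmarsh Township: $1,455,161.4 × 0.0055 = $8,003.3877
Greystone County: $1,455,161.4 × 0.00783 = $11,393.913762
Community College District: $1,455,161.4 × 0.00073 = $1,062.267822
Total = $7,348.56507 + $8,003.3877 + $11,393.913762 + $1,062.267822 = $27,808.134354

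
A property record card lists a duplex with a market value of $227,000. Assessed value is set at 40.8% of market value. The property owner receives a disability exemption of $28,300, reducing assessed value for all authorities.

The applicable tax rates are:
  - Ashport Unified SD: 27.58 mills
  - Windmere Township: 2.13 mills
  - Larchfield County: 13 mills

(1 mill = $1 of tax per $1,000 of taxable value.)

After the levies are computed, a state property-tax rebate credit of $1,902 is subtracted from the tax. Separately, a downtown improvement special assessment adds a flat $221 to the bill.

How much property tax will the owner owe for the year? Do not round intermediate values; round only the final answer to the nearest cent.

$1,065.94

Assessed value = $227,000 × 0.408 = $92,616
Taxable value = $92,616 − $28,300 = $64,316
Ashport Unified SD: $64,316 × 0.02758 = $1,773.83528
Windmere Township: $64,316 × 0.00213 = $136.99308
Larchfield County: $64,316 × 0.013 = $836.108
Levies subtotal = $2,746.93636
After credit = $2,746.93636 − $1,902 = $844.93636
Total = $844.93636 + $221 = $1,065.93636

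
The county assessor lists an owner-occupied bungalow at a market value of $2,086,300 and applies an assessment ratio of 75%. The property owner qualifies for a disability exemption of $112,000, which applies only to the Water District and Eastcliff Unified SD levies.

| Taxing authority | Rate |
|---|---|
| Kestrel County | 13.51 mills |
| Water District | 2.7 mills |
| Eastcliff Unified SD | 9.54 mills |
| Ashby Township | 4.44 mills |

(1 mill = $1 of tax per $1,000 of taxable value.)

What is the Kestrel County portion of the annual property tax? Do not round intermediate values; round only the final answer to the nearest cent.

$21,139.43

Assessed value = $2,086,300 × 0.75 = $1,564,725
Kestrel County taxable value = $1,564,725 (exemption does not apply)
Kestrel County levy = $1,564,725 × 0.01351 = $21,139.43475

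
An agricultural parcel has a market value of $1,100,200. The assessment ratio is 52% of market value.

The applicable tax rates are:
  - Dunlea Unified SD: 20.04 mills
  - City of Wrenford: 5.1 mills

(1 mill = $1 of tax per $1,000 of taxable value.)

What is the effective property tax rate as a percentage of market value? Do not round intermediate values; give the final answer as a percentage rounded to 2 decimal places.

1.31%

Assessed value = $1,100,200 × 0.52 = $572,104
Dunlea Unified SD: $572,104 × 0.02004 = $11,464.96416
City of Wrenford: $572,104 × 0.0051 = $2,917.7304
Total tax = $14,382.69456
Effective rate = $14,382.69456 ÷ $1,100,200 = 1.31% of market value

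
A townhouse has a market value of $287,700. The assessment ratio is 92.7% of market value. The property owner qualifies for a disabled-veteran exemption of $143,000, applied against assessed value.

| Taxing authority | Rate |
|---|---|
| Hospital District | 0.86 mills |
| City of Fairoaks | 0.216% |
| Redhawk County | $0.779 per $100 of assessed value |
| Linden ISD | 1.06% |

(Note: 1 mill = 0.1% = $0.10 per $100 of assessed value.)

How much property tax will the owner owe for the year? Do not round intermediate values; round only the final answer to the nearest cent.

$2,648.37

Assessed value = $287,700 × 0.927 = $266,697.9
Taxable value = $266,697.9 − $143,000 = $123,697.9
Hospital District: $123,697.9 × 0.00086 = $106.380194
City of Fairoaks: $123,697.9 × 0.00216 = $267.187464
Redhawk County: $123,697.9 × 0.00779 = $963.606641
Linden ISD: $123,697.9 × 0.0106 = $1,311.19774
Total = $2,648.372039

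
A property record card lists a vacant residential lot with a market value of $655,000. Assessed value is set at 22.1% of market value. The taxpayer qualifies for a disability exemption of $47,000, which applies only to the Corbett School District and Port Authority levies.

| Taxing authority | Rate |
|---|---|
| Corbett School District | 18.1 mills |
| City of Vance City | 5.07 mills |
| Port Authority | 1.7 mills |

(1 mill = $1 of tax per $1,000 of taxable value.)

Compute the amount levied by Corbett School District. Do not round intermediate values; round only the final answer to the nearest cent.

Assessed value = $655,000 × 0.221 = $144,755
Corbett School District taxable value = $144,755 − $47,000 = $97,755
Corbett School District levy = $97,755 × 0.0181 = $1,769.3655

$1,769.37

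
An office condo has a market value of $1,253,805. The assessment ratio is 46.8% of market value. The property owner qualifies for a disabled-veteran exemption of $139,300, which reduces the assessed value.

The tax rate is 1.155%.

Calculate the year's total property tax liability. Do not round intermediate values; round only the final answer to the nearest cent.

Assessed value = $1,253,805 × 0.468 = $586,780.74
Taxable value = $586,780.74 − $139,300 = $447,480.74
Tax = $447,480.74 × 0.01155 = $5,168.402547

$5,168.40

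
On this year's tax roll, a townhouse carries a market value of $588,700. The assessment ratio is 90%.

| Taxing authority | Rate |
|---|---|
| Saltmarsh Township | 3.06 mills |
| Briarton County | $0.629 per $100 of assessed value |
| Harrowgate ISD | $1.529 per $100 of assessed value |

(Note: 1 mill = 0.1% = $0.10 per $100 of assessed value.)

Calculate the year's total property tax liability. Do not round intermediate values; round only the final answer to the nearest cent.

Assessed value = $588,700 × 0.9 = $529,830
Saltmarsh Township: $529,830 × 0.00306 = $1,621.2798
Briarton County: $529,830 × 0.00629 = $3,332.6307
Harrowgate ISD: $529,830 × 0.01529 = $8,101.1007
Total = $13,055.0112

$13,055.01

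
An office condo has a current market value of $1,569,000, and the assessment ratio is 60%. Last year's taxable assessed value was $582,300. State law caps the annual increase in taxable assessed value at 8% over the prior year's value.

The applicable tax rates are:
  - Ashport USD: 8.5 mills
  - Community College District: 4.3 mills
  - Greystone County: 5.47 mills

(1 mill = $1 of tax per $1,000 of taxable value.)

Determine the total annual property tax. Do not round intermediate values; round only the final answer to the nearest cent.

Uncapped assessed value = $1,569,000 × 0.6 = $941,400
Cap limit = $582,300 × 1.08 = $628,884
Taxable assessed value = min($941,400, $628,884) = $628,884 (cap binds)
Ashport USD: $628,884 × 0.0085 = $5,345.514
Community College District: $628,884 × 0.0043 = $2,704.2012
Greystone County: $628,884 × 0.00547 = $3,439.99548
Total = $11,489.71068

$11,489.71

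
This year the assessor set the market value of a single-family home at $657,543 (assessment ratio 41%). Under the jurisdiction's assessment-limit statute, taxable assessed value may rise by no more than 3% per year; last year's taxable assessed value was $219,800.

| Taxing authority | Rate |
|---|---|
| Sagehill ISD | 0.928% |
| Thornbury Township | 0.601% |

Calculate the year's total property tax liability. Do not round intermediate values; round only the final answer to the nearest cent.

Uncapped assessed value = $657,543 × 0.41 = $269,592.63
Cap limit = $219,800 × 1.03 = $226,394
Taxable assessed value = min($269,592.63, $226,394) = $226,394 (cap binds)
Sagehill ISD: $226,394 × 0.00928 = $2,100.93632
Thornbury Township: $226,394 × 0.00601 = $1,360.62794
Total = $3,461.56426

$3,461.56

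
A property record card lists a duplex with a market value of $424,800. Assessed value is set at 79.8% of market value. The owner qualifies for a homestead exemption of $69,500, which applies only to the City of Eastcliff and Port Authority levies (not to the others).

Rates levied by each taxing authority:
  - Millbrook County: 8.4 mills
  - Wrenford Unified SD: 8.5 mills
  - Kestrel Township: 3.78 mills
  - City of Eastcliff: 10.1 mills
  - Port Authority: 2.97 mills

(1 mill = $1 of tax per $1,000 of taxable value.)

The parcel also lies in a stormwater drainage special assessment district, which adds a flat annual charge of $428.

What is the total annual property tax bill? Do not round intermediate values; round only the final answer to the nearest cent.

Assessed value = $424,800 × 0.798 = $338,990.4
Millbrook County: $338,990.4 × 0.0084 = $2,847.51936
Wrenford Unified SD: $338,990.4 × 0.0085 = $2,881.4184
Kestrel Township: $338,990.4 × 0.00378 = $1,281.383712
City of Eastcliff: ($338,990.4 − $69,500) × 0.0101 = $269,490.4 × 0.0101 = $2,721.85304
Port Authority: ($338,990.4 − $69,500) × 0.00297 = $269,490.4 × 0.00297 = $800.386488
Levies subtotal = $10,532.561
Total = $10,532.561 + $428 = $10,960.561

$10,960.56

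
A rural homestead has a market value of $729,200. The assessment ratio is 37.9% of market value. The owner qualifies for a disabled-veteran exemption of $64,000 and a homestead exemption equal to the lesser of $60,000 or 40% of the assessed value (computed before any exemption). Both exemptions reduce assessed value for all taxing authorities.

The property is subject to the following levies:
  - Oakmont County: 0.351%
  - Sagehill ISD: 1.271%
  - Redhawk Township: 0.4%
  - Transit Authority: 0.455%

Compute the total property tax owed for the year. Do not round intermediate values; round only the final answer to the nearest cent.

$3,774.13

Assessed value = $729,200 × 0.379 = $276,366.8
Homestead exemption = min($60,000, 40% × $276,366.8) = min($60,000, $110,546.72) = $60,000 (dollar cap binds)
Taxable value = $276,366.8 − $64,000 − $60,000 = $152,366.8
Oakmont County: $152,366.8 × 0.00351 = $534.807468
Sagehill ISD: $152,366.8 × 0.01271 = $1,936.582028
Redhawk Township: $152,366.8 × 0.004 = $609.4672
Transit Authority: $152,366.8 × 0.00455 = $693.26894
Total = $3,774.125636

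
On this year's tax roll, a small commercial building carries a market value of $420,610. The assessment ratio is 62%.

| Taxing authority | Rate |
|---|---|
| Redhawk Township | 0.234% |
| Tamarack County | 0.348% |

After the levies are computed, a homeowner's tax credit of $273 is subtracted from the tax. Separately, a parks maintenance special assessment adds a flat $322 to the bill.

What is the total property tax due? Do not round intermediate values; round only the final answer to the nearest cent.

Assessed value = $420,610 × 0.62 = $260,778.2
Redhawk Township: $260,778.2 × 0.00234 = $610.220988
Tamarack County: $260,778.2 × 0.00348 = $907.508136
Levies subtotal = $1,517.729124
After credit = $1,517.729124 − $273 = $1,244.729124
Total = $1,244.729124 + $322 = $1,566.729124

$1,566.73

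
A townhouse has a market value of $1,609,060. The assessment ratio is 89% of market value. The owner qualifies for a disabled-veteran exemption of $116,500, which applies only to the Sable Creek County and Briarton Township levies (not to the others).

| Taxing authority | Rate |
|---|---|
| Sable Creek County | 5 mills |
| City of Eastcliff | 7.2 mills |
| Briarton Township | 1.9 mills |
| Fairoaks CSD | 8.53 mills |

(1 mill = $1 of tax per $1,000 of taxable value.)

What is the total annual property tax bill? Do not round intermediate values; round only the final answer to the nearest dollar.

Assessed value = $1,609,060 × 0.89 = $1,432,063.4
Sable Creek County: ($1,432,063.4 − $116,500) × 0.005 = $1,315,563.4 × 0.005 = $6,577.817
City of Eastcliff: $1,432,063.4 × 0.0072 = $10,310.85648
Briarton Township: ($1,432,063.4 − $116,500) × 0.0019 = $1,315,563.4 × 0.0019 = $2,499.57046
Fairoaks CSD: $1,432,063.4 × 0.00853 = $12,215.500802
Total = $31,603.744742

$31,604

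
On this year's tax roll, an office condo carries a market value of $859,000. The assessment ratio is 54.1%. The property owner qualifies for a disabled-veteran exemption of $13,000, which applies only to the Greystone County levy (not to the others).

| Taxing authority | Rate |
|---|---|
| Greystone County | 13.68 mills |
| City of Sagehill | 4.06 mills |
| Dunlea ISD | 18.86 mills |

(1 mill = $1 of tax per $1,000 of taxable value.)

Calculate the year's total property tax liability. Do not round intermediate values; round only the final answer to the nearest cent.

Assessed value = $859,000 × 0.541 = $464,719
Greystone County: ($464,719 − $13,000) × 0.01368 = $451,719 × 0.01368 = $6,179.51592
City of Sagehill: $464,719 × 0.00406 = $1,886.75914
Dunlea ISD: $464,719 × 0.01886 = $8,764.60034
Total = $16,830.8754

$16,830.88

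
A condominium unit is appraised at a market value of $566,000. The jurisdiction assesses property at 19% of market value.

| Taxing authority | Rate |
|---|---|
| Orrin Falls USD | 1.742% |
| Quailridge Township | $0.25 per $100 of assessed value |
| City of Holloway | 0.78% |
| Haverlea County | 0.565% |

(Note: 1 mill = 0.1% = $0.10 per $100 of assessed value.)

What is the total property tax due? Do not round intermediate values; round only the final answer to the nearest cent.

Assessed value = $566,000 × 0.19 = $107,540
Orrin Falls USD: $107,540 × 0.01742 = $1,873.3468
Quailridge Township: $107,540 × 0.0025 = $268.85
City of Holloway: $107,540 × 0.0078 = $838.812
Haverlea County: $107,540 × 0.00565 = $607.601
Total = $3,588.6098

$3,588.61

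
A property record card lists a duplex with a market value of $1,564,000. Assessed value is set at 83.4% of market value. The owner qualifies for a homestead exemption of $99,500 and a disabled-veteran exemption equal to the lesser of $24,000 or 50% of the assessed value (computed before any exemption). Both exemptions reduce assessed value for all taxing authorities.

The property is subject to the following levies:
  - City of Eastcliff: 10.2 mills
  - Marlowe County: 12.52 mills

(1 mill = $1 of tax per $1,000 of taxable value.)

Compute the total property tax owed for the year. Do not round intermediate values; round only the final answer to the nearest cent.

$26,829.50

Assessed value = $1,564,000 × 0.834 = $1,304,376
Disabled-veteran exemption = min($24,000, 50% × $1,304,376) = min($24,000, $652,188) = $24,000 (dollar cap binds)
Taxable value = $1,304,376 − $99,500 − $24,000 = $1,180,876
City of Eastcliff: $1,180,876 × 0.0102 = $12,044.9352
Marlowe County: $1,180,876 × 0.01252 = $14,784.56752
Total = $26,829.50272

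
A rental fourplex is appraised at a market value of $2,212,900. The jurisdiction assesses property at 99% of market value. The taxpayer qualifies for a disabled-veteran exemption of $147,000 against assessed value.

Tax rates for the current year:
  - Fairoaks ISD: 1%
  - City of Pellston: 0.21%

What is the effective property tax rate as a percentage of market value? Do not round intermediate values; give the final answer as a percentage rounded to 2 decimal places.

Assessed value = $2,212,900 × 0.99 = $2,190,771
Taxable value = $2,190,771 − $147,000 = $2,043,771
Fairoaks ISD: $2,043,771 × 0.01 = $20,437.71
City of Pellston: $2,043,771 × 0.0021 = $4,291.9191
Total tax = $24,729.6291
Effective rate = $24,729.6291 ÷ $2,212,900 = 1.12% of market value

1.12%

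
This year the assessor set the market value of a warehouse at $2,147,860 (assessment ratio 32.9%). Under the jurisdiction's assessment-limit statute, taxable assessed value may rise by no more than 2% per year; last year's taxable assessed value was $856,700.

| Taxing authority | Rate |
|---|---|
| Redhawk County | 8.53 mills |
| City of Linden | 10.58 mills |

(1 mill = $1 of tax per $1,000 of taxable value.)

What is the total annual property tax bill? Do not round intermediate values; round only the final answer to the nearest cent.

Uncapped assessed value = $2,147,860 × 0.329 = $706,645.94
Cap limit = $856,700 × 1.02 = $873,834
Taxable assessed value = min($706,645.94, $873,834) = $706,645.94 (cap does not bind)
Redhawk County: $706,645.94 × 0.00853 = $6,027.6898682
City of Linden: $706,645.94 × 0.01058 = $7,476.3140452
Total = $13,504.0039134

$13,504.00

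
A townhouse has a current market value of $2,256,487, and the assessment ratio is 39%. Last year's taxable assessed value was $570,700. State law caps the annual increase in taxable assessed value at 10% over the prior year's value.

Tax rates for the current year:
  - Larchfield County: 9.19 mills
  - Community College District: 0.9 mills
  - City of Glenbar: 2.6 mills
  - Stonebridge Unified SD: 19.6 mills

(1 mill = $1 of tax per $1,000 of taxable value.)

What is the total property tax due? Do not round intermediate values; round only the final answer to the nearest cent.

Uncapped assessed value = $2,256,487 × 0.39 = $880,029.93
Cap limit = $570,700 × 1.1 = $627,770
Taxable assessed value = min($880,029.93, $627,770) = $627,770 (cap binds)
Larchfield County: $627,770 × 0.00919 = $5,769.2063
Community College District: $627,770 × 0.0009 = $564.993
City of Glenbar: $627,770 × 0.0026 = $1,632.202
Stonebridge Unified SD: $627,770 × 0.0196 = $12,304.292
Total = $20,270.6933

$20,270.69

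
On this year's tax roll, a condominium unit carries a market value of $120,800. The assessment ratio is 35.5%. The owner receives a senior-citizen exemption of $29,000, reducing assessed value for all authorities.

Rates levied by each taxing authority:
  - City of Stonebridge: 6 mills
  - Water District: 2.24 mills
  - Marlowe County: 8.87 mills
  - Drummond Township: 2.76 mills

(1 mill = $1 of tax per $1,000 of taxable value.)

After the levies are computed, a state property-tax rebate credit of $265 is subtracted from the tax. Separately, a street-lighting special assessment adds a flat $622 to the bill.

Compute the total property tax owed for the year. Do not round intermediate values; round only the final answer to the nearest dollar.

$633

Assessed value = $120,800 × 0.355 = $42,884
Taxable value = $42,884 − $29,000 = $13,884
City of Stonebridge: $13,884 × 0.006 = $83.304
Water District: $13,884 × 0.00224 = $31.10016
Marlowe County: $13,884 × 0.00887 = $123.15108
Drummond Township: $13,884 × 0.00276 = $38.31984
Levies subtotal = $275.87508
After credit = $275.87508 − $265 = $10.87508
Total = $10.87508 + $622 = $632.87508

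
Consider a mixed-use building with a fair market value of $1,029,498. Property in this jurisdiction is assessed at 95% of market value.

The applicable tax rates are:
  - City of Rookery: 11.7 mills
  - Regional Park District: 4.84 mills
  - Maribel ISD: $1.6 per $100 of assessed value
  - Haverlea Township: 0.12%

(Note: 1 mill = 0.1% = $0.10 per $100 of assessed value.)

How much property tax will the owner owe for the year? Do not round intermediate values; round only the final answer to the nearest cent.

$32,998.50

Assessed value = $1,029,498 × 0.95 = $978,023.1
City of Rookery: $978,023.1 × 0.0117 = $11,442.87027
Regional Park District: $978,023.1 × 0.00484 = $4,733.631804
Maribel ISD: $978,023.1 × 0.016 = $15,648.3696
Haverlea Township: $978,023.1 × 0.0012 = $1,173.62772
Total = $32,998.499394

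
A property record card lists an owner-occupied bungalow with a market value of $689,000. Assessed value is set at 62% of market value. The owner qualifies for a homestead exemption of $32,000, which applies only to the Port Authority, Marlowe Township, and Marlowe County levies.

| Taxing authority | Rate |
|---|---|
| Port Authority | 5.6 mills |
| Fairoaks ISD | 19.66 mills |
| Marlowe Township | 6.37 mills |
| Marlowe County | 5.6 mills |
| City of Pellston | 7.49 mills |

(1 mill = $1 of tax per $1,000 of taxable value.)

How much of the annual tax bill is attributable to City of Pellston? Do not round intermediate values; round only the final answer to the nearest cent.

Assessed value = $689,000 × 0.62 = $427,180
City of Pellston taxable value = $427,180 (exemption does not apply)
City of Pellston levy = $427,180 × 0.00749 = $3,199.5782

$3,199.58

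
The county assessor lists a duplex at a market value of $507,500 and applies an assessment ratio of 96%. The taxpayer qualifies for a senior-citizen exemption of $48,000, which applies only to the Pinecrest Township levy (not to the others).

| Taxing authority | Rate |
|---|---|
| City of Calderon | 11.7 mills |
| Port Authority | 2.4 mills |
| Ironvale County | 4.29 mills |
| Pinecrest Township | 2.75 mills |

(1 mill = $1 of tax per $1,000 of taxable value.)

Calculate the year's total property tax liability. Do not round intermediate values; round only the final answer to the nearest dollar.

$10,167

Assessed value = $507,500 × 0.96 = $487,200
City of Calderon: $487,200 × 0.0117 = $5,700.24
Port Authority: $487,200 × 0.0024 = $1,169.28
Ironvale County: $487,200 × 0.00429 = $2,090.088
Pinecrest Township: ($487,200 − $48,000) × 0.00275 = $439,200 × 0.00275 = $1,207.8
Total = $10,167.408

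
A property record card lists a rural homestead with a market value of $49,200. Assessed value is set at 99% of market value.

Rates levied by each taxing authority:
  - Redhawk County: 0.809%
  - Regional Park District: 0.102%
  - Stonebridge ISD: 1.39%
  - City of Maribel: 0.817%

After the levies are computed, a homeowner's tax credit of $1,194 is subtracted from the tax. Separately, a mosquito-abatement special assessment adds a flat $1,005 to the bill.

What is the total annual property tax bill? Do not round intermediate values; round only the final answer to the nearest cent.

Assessed value = $49,200 × 0.99 = $48,708
Redhawk County: $48,708 × 0.00809 = $394.04772
Regional Park District: $48,708 × 0.00102 = $49.68216
Stonebridge ISD: $48,708 × 0.0139 = $677.0412
City of Maribel: $48,708 × 0.00817 = $397.94436
Levies subtotal = $1,518.71544
After credit = $1,518.71544 − $1,194 = $324.71544
Total = $324.71544 + $1,005 = $1,329.71544

$1,329.72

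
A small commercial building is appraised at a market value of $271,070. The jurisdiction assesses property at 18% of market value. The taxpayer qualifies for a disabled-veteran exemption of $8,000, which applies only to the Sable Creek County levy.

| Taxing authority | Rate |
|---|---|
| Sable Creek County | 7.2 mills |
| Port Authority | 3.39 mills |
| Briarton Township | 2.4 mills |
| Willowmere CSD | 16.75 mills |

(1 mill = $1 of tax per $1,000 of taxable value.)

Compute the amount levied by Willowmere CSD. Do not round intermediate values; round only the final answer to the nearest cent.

Assessed value = $271,070 × 0.18 = $48,792.6
Willowmere CSD taxable value = $48,792.6 (exemption does not apply)
Willowmere CSD levy = $48,792.6 × 0.01675 = $817.27605

$817.28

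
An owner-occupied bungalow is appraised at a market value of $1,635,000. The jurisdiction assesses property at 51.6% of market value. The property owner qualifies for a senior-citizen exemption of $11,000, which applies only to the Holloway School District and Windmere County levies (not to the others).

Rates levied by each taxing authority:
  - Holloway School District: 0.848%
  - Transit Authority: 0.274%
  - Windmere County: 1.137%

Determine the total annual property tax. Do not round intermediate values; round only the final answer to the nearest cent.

$18,839.93

Assessed value = $1,635,000 × 0.516 = $843,660
Holloway School District: ($843,660 − $11,000) × 0.00848 = $832,660 × 0.00848 = $7,060.9568
Transit Authority: $843,660 × 0.00274 = $2,311.6284
Windmere County: ($843,660 − $11,000) × 0.01137 = $832,660 × 0.01137 = $9,467.3442
Total = $18,839.9294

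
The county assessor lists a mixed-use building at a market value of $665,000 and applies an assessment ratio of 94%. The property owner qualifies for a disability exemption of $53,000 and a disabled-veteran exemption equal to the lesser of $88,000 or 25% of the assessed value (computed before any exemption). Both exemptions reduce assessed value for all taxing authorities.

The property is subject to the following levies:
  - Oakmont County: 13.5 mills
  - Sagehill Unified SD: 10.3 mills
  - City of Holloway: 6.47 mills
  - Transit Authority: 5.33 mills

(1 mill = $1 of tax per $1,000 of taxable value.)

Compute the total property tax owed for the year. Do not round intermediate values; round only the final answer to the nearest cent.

Assessed value = $665,000 × 0.94 = $625,100
Disabled-veteran exemption = min($88,000, 25% × $625,100) = min($88,000, $156,275) = $88,000 (dollar cap binds)
Taxable value = $625,100 − $53,000 − $88,000 = $484,100
Oakmont County: $484,100 × 0.0135 = $6,535.35
Sagehill Unified SD: $484,100 × 0.0103 = $4,986.23
City of Holloway: $484,100 × 0.00647 = $3,132.127
Transit Authority: $484,100 × 0.00533 = $2,580.253
Total = $17,233.96

$17,233.96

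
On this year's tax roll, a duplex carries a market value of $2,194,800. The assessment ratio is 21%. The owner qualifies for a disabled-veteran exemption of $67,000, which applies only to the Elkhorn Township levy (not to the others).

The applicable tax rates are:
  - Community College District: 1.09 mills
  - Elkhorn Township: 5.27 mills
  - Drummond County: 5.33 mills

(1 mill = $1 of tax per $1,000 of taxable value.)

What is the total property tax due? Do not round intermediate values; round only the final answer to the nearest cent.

Assessed value = $2,194,800 × 0.21 = $460,908
Community College District: $460,908 × 0.00109 = $502.38972
Elkhorn Township: ($460,908 − $67,000) × 0.00527 = $393,908 × 0.00527 = $2,075.89516
Drummond County: $460,908 × 0.00533 = $2,456.63964
Total = $5,034.92452

$5,034.92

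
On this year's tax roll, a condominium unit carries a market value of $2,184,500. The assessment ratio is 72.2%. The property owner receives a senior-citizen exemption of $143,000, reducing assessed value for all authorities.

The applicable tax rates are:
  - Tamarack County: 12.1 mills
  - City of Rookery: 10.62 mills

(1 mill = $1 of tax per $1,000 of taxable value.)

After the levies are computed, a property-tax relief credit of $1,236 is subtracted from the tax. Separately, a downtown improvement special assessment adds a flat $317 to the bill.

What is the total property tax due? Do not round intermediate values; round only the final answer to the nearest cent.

Assessed value = $2,184,500 × 0.722 = $1,577,209
Taxable value = $1,577,209 − $143,000 = $1,434,209
Tamarack County: $1,434,209 × 0.0121 = $17,353.9289
City of Rookery: $1,434,209 × 0.01062 = $15,231.29958
Levies subtotal = $32,585.22848
After credit = $32,585.22848 − $1,236 = $31,349.22848
Total = $31,349.22848 + $317 = $31,666.22848

$31,666.23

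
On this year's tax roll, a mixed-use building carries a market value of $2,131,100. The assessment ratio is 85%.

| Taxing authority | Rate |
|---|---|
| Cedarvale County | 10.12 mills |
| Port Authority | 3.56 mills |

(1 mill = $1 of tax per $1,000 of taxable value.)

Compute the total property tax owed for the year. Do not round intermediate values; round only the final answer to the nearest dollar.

Assessed value = $2,131,100 × 0.85 = $1,811,435
Cedarvale County: $1,811,435 × 0.01012 = $18,331.7222
Port Authority: $1,811,435 × 0.00356 = $6,448.7086
Total = $18,331.7222 + $6,448.7086 = $24,780.4308

$24,780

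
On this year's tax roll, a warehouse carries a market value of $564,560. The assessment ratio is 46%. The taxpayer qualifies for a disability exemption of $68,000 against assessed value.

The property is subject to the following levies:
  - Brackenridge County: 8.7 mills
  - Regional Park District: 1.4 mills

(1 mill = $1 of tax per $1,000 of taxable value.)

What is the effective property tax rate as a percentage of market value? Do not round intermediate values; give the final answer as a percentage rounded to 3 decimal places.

0.343%

Assessed value = $564,560 × 0.46 = $259,697.6
Taxable value = $259,697.6 − $68,000 = $191,697.6
Brackenridge County: $191,697.6 × 0.0087 = $1,667.76912
Regional Park District: $191,697.6 × 0.0014 = $268.37664
Total tax = $1,936.14576
Effective rate = $1,936.14576 ÷ $564,560 = 0.343% of market value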